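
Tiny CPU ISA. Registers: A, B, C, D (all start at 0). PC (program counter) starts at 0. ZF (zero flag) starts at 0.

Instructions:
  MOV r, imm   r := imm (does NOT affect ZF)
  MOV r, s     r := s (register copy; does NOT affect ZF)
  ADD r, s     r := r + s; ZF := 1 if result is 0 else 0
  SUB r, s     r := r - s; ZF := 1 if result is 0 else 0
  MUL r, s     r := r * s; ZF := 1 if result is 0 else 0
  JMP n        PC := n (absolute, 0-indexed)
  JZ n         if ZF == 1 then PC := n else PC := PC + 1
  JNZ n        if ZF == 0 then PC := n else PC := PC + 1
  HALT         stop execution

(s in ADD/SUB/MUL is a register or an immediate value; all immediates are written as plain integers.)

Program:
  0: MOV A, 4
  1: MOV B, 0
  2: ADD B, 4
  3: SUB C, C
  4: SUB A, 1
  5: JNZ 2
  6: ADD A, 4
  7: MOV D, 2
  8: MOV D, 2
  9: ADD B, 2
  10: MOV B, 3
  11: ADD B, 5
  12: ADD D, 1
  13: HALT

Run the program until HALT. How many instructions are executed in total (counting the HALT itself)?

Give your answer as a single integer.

Step 1: PC=0 exec 'MOV A, 4'. After: A=4 B=0 C=0 D=0 ZF=0 PC=1
Step 2: PC=1 exec 'MOV B, 0'. After: A=4 B=0 C=0 D=0 ZF=0 PC=2
Step 3: PC=2 exec 'ADD B, 4'. After: A=4 B=4 C=0 D=0 ZF=0 PC=3
Step 4: PC=3 exec 'SUB C, C'. After: A=4 B=4 C=0 D=0 ZF=1 PC=4
Step 5: PC=4 exec 'SUB A, 1'. After: A=3 B=4 C=0 D=0 ZF=0 PC=5
Step 6: PC=5 exec 'JNZ 2'. After: A=3 B=4 C=0 D=0 ZF=0 PC=2
Step 7: PC=2 exec 'ADD B, 4'. After: A=3 B=8 C=0 D=0 ZF=0 PC=3
Step 8: PC=3 exec 'SUB C, C'. After: A=3 B=8 C=0 D=0 ZF=1 PC=4
Step 9: PC=4 exec 'SUB A, 1'. After: A=2 B=8 C=0 D=0 ZF=0 PC=5
Step 10: PC=5 exec 'JNZ 2'. After: A=2 B=8 C=0 D=0 ZF=0 PC=2
Step 11: PC=2 exec 'ADD B, 4'. After: A=2 B=12 C=0 D=0 ZF=0 PC=3
Step 12: PC=3 exec 'SUB C, C'. After: A=2 B=12 C=0 D=0 ZF=1 PC=4
Step 13: PC=4 exec 'SUB A, 1'. After: A=1 B=12 C=0 D=0 ZF=0 PC=5
Step 14: PC=5 exec 'JNZ 2'. After: A=1 B=12 C=0 D=0 ZF=0 PC=2
Step 15: PC=2 exec 'ADD B, 4'. After: A=1 B=16 C=0 D=0 ZF=0 PC=3
Step 16: PC=3 exec 'SUB C, C'. After: A=1 B=16 C=0 D=0 ZF=1 PC=4
Step 17: PC=4 exec 'SUB A, 1'. After: A=0 B=16 C=0 D=0 ZF=1 PC=5
Step 18: PC=5 exec 'JNZ 2'. After: A=0 B=16 C=0 D=0 ZF=1 PC=6
Step 19: PC=6 exec 'ADD A, 4'. After: A=4 B=16 C=0 D=0 ZF=0 PC=7
Step 20: PC=7 exec 'MOV D, 2'. After: A=4 B=16 C=0 D=2 ZF=0 PC=8
Step 21: PC=8 exec 'MOV D, 2'. After: A=4 B=16 C=0 D=2 ZF=0 PC=9
Step 22: PC=9 exec 'ADD B, 2'. After: A=4 B=18 C=0 D=2 ZF=0 PC=10
Step 23: PC=10 exec 'MOV B, 3'. After: A=4 B=3 C=0 D=2 ZF=0 PC=11
Step 24: PC=11 exec 'ADD B, 5'. After: A=4 B=8 C=0 D=2 ZF=0 PC=12
Step 25: PC=12 exec 'ADD D, 1'. After: A=4 B=8 C=0 D=3 ZF=0 PC=13
Step 26: PC=13 exec 'HALT'. After: A=4 B=8 C=0 D=3 ZF=0 PC=13 HALTED
Total instructions executed: 26

Answer: 26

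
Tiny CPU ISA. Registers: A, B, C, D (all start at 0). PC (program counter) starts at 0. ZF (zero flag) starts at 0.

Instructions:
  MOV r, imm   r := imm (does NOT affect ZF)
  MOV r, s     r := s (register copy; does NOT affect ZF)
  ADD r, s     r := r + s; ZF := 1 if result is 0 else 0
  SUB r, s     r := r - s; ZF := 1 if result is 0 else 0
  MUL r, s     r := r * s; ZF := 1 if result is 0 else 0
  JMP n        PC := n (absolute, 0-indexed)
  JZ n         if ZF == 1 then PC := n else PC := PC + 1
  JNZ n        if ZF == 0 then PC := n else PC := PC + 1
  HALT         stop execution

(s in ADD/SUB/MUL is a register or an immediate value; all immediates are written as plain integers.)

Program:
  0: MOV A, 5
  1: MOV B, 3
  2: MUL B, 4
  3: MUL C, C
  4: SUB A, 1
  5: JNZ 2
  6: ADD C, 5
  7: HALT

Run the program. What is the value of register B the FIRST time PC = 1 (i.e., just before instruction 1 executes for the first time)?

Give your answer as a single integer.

Step 1: PC=0 exec 'MOV A, 5'. After: A=5 B=0 C=0 D=0 ZF=0 PC=1
First time PC=1: B=0

0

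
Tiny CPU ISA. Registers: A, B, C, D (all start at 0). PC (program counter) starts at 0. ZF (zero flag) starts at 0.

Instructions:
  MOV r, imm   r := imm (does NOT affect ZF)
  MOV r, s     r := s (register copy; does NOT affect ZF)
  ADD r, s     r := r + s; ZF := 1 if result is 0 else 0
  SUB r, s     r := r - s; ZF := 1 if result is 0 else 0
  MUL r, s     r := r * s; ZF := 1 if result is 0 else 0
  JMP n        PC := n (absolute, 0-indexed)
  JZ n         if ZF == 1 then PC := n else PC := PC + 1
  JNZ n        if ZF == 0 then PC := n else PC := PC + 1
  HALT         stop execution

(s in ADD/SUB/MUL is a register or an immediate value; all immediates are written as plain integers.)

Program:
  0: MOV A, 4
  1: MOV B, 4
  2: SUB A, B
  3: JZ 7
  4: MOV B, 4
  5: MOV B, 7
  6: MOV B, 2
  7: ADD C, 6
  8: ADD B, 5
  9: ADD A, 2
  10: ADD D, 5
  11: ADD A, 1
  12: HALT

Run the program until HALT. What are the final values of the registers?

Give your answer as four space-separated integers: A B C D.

Answer: 3 9 6 5

Derivation:
Step 1: PC=0 exec 'MOV A, 4'. After: A=4 B=0 C=0 D=0 ZF=0 PC=1
Step 2: PC=1 exec 'MOV B, 4'. After: A=4 B=4 C=0 D=0 ZF=0 PC=2
Step 3: PC=2 exec 'SUB A, B'. After: A=0 B=4 C=0 D=0 ZF=1 PC=3
Step 4: PC=3 exec 'JZ 7'. After: A=0 B=4 C=0 D=0 ZF=1 PC=7
Step 5: PC=7 exec 'ADD C, 6'. After: A=0 B=4 C=6 D=0 ZF=0 PC=8
Step 6: PC=8 exec 'ADD B, 5'. After: A=0 B=9 C=6 D=0 ZF=0 PC=9
Step 7: PC=9 exec 'ADD A, 2'. After: A=2 B=9 C=6 D=0 ZF=0 PC=10
Step 8: PC=10 exec 'ADD D, 5'. After: A=2 B=9 C=6 D=5 ZF=0 PC=11
Step 9: PC=11 exec 'ADD A, 1'. After: A=3 B=9 C=6 D=5 ZF=0 PC=12
Step 10: PC=12 exec 'HALT'. After: A=3 B=9 C=6 D=5 ZF=0 PC=12 HALTED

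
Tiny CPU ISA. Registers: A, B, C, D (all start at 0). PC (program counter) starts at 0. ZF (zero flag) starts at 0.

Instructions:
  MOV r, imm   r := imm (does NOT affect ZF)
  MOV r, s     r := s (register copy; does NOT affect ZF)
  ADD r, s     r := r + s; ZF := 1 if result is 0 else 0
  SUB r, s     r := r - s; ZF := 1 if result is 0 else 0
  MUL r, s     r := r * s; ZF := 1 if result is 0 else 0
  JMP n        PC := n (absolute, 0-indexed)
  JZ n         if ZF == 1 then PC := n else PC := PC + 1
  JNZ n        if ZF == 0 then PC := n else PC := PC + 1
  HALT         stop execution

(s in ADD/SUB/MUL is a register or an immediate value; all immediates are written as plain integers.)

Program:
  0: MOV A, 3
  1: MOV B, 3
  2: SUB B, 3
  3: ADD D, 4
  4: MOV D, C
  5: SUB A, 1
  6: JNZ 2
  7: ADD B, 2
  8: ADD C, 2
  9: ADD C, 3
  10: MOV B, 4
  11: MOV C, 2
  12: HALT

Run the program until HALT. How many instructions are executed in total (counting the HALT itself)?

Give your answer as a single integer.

Answer: 23

Derivation:
Step 1: PC=0 exec 'MOV A, 3'. After: A=3 B=0 C=0 D=0 ZF=0 PC=1
Step 2: PC=1 exec 'MOV B, 3'. After: A=3 B=3 C=0 D=0 ZF=0 PC=2
Step 3: PC=2 exec 'SUB B, 3'. After: A=3 B=0 C=0 D=0 ZF=1 PC=3
Step 4: PC=3 exec 'ADD D, 4'. After: A=3 B=0 C=0 D=4 ZF=0 PC=4
Step 5: PC=4 exec 'MOV D, C'. After: A=3 B=0 C=0 D=0 ZF=0 PC=5
Step 6: PC=5 exec 'SUB A, 1'. After: A=2 B=0 C=0 D=0 ZF=0 PC=6
Step 7: PC=6 exec 'JNZ 2'. After: A=2 B=0 C=0 D=0 ZF=0 PC=2
Step 8: PC=2 exec 'SUB B, 3'. After: A=2 B=-3 C=0 D=0 ZF=0 PC=3
Step 9: PC=3 exec 'ADD D, 4'. After: A=2 B=-3 C=0 D=4 ZF=0 PC=4
Step 10: PC=4 exec 'MOV D, C'. After: A=2 B=-3 C=0 D=0 ZF=0 PC=5
Step 11: PC=5 exec 'SUB A, 1'. After: A=1 B=-3 C=0 D=0 ZF=0 PC=6
Step 12: PC=6 exec 'JNZ 2'. After: A=1 B=-3 C=0 D=0 ZF=0 PC=2
Step 13: PC=2 exec 'SUB B, 3'. After: A=1 B=-6 C=0 D=0 ZF=0 PC=3
Step 14: PC=3 exec 'ADD D, 4'. After: A=1 B=-6 C=0 D=4 ZF=0 PC=4
Step 15: PC=4 exec 'MOV D, C'. After: A=1 B=-6 C=0 D=0 ZF=0 PC=5
Step 16: PC=5 exec 'SUB A, 1'. After: A=0 B=-6 C=0 D=0 ZF=1 PC=6
Step 17: PC=6 exec 'JNZ 2'. After: A=0 B=-6 C=0 D=0 ZF=1 PC=7
Step 18: PC=7 exec 'ADD B, 2'. After: A=0 B=-4 C=0 D=0 ZF=0 PC=8
Step 19: PC=8 exec 'ADD C, 2'. After: A=0 B=-4 C=2 D=0 ZF=0 PC=9
Step 20: PC=9 exec 'ADD C, 3'. After: A=0 B=-4 C=5 D=0 ZF=0 PC=10
Step 21: PC=10 exec 'MOV B, 4'. After: A=0 B=4 C=5 D=0 ZF=0 PC=11
Step 22: PC=11 exec 'MOV C, 2'. After: A=0 B=4 C=2 D=0 ZF=0 PC=12
Step 23: PC=12 exec 'HALT'. After: A=0 B=4 C=2 D=0 ZF=0 PC=12 HALTED
Total instructions executed: 23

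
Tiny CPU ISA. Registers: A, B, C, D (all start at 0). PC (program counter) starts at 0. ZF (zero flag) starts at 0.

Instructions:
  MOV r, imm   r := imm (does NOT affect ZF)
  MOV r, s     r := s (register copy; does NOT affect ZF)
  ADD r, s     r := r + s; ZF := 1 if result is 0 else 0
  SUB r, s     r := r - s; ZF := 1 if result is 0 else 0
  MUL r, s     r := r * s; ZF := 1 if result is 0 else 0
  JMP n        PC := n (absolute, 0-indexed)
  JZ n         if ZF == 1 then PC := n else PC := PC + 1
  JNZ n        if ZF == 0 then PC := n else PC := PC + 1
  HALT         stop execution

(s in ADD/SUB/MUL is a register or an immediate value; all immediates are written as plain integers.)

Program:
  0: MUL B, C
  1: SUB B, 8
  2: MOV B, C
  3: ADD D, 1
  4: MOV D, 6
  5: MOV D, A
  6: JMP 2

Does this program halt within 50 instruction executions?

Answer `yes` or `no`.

Answer: no

Derivation:
Step 1: PC=0 exec 'MUL B, C'. After: A=0 B=0 C=0 D=0 ZF=1 PC=1
Step 2: PC=1 exec 'SUB B, 8'. After: A=0 B=-8 C=0 D=0 ZF=0 PC=2
Step 3: PC=2 exec 'MOV B, C'. After: A=0 B=0 C=0 D=0 ZF=0 PC=3
Step 4: PC=3 exec 'ADD D, 1'. After: A=0 B=0 C=0 D=1 ZF=0 PC=4
Step 5: PC=4 exec 'MOV D, 6'. After: A=0 B=0 C=0 D=6 ZF=0 PC=5
Step 6: PC=5 exec 'MOV D, A'. After: A=0 B=0 C=0 D=0 ZF=0 PC=6
Step 7: PC=6 exec 'JMP 2'. After: A=0 B=0 C=0 D=0 ZF=0 PC=2
Step 8: PC=2 exec 'MOV B, C'. After: A=0 B=0 C=0 D=0 ZF=0 PC=3
State after step 8 equals state after step 3: the program is in a cycle of length 5 and will never halt.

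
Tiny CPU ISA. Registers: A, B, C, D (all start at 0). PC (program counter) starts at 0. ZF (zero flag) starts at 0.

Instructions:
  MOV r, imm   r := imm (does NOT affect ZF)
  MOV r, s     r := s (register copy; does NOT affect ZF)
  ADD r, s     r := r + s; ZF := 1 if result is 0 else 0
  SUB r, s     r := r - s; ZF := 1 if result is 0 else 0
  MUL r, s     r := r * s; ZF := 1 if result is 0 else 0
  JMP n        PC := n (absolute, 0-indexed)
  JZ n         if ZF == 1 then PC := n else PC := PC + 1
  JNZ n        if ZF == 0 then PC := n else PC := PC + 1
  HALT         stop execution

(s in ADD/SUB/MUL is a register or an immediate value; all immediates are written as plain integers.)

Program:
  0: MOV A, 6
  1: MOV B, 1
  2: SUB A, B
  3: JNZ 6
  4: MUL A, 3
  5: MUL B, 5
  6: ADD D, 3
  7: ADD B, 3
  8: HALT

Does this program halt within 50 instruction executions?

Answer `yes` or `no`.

Step 1: PC=0 exec 'MOV A, 6'. After: A=6 B=0 C=0 D=0 ZF=0 PC=1
Step 2: PC=1 exec 'MOV B, 1'. After: A=6 B=1 C=0 D=0 ZF=0 PC=2
Step 3: PC=2 exec 'SUB A, B'. After: A=5 B=1 C=0 D=0 ZF=0 PC=3
Step 4: PC=3 exec 'JNZ 6'. After: A=5 B=1 C=0 D=0 ZF=0 PC=6
Step 5: PC=6 exec 'ADD D, 3'. After: A=5 B=1 C=0 D=3 ZF=0 PC=7
Step 6: PC=7 exec 'ADD B, 3'. After: A=5 B=4 C=0 D=3 ZF=0 PC=8
Step 7: PC=8 exec 'HALT'. After: A=5 B=4 C=0 D=3 ZF=0 PC=8 HALTED

Answer: yes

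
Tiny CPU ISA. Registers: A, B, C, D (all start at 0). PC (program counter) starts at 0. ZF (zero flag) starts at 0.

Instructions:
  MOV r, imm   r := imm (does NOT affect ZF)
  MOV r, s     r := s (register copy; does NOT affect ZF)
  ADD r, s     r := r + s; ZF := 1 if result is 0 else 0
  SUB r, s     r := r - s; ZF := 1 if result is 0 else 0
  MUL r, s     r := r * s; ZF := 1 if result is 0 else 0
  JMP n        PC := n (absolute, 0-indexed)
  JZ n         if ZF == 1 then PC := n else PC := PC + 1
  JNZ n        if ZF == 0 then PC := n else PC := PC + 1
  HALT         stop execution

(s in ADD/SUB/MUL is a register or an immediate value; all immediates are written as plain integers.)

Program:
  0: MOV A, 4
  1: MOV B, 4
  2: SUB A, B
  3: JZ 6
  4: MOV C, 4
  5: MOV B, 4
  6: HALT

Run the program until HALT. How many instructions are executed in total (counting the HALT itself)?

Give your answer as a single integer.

Step 1: PC=0 exec 'MOV A, 4'. After: A=4 B=0 C=0 D=0 ZF=0 PC=1
Step 2: PC=1 exec 'MOV B, 4'. After: A=4 B=4 C=0 D=0 ZF=0 PC=2
Step 3: PC=2 exec 'SUB A, B'. After: A=0 B=4 C=0 D=0 ZF=1 PC=3
Step 4: PC=3 exec 'JZ 6'. After: A=0 B=4 C=0 D=0 ZF=1 PC=6
Step 5: PC=6 exec 'HALT'. After: A=0 B=4 C=0 D=0 ZF=1 PC=6 HALTED
Total instructions executed: 5

Answer: 5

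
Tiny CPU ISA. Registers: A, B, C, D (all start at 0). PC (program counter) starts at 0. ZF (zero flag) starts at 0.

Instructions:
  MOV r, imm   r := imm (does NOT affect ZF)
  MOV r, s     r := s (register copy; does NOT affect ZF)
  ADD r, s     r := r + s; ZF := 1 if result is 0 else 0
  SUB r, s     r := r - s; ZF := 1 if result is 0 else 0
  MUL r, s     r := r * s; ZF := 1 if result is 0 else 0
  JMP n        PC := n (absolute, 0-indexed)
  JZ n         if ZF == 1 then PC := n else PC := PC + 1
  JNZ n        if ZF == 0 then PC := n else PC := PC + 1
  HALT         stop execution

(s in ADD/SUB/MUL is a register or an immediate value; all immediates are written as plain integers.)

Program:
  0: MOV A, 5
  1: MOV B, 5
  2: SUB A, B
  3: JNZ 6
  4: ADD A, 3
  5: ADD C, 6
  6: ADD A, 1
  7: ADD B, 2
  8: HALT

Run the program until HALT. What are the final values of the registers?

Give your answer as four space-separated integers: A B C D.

Answer: 4 7 6 0

Derivation:
Step 1: PC=0 exec 'MOV A, 5'. After: A=5 B=0 C=0 D=0 ZF=0 PC=1
Step 2: PC=1 exec 'MOV B, 5'. After: A=5 B=5 C=0 D=0 ZF=0 PC=2
Step 3: PC=2 exec 'SUB A, B'. After: A=0 B=5 C=0 D=0 ZF=1 PC=3
Step 4: PC=3 exec 'JNZ 6'. After: A=0 B=5 C=0 D=0 ZF=1 PC=4
Step 5: PC=4 exec 'ADD A, 3'. After: A=3 B=5 C=0 D=0 ZF=0 PC=5
Step 6: PC=5 exec 'ADD C, 6'. After: A=3 B=5 C=6 D=0 ZF=0 PC=6
Step 7: PC=6 exec 'ADD A, 1'. After: A=4 B=5 C=6 D=0 ZF=0 PC=7
Step 8: PC=7 exec 'ADD B, 2'. After: A=4 B=7 C=6 D=0 ZF=0 PC=8
Step 9: PC=8 exec 'HALT'. After: A=4 B=7 C=6 D=0 ZF=0 PC=8 HALTED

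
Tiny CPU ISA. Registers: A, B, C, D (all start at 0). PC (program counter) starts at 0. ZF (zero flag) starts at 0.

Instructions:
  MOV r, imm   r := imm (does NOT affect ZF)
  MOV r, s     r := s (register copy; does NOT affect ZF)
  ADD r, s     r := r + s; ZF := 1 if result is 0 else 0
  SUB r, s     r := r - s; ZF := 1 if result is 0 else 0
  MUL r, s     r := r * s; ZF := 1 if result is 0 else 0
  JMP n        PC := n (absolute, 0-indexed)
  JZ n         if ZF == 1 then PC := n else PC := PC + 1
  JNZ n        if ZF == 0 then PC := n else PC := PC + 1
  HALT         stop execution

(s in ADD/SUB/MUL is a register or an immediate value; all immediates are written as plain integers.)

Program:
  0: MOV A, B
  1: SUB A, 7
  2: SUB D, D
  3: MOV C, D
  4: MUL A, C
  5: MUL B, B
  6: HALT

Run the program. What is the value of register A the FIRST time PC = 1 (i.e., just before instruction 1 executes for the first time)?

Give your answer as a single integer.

Step 1: PC=0 exec 'MOV A, B'. After: A=0 B=0 C=0 D=0 ZF=0 PC=1
First time PC=1: A=0

0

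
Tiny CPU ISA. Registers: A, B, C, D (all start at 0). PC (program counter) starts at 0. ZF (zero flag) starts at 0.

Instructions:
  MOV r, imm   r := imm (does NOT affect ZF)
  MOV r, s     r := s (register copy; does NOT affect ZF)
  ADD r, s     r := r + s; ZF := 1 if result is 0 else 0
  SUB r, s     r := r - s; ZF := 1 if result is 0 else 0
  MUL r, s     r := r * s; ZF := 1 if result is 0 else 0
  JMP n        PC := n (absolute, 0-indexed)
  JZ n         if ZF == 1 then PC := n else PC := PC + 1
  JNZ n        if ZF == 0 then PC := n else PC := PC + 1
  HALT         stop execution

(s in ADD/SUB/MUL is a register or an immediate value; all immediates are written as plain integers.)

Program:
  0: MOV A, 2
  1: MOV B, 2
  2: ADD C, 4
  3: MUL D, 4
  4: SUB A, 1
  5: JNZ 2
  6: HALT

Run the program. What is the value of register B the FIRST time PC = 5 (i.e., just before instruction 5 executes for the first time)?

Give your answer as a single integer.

Step 1: PC=0 exec 'MOV A, 2'. After: A=2 B=0 C=0 D=0 ZF=0 PC=1
Step 2: PC=1 exec 'MOV B, 2'. After: A=2 B=2 C=0 D=0 ZF=0 PC=2
Step 3: PC=2 exec 'ADD C, 4'. After: A=2 B=2 C=4 D=0 ZF=0 PC=3
Step 4: PC=3 exec 'MUL D, 4'. After: A=2 B=2 C=4 D=0 ZF=1 PC=4
Step 5: PC=4 exec 'SUB A, 1'. After: A=1 B=2 C=4 D=0 ZF=0 PC=5
First time PC=5: B=2

2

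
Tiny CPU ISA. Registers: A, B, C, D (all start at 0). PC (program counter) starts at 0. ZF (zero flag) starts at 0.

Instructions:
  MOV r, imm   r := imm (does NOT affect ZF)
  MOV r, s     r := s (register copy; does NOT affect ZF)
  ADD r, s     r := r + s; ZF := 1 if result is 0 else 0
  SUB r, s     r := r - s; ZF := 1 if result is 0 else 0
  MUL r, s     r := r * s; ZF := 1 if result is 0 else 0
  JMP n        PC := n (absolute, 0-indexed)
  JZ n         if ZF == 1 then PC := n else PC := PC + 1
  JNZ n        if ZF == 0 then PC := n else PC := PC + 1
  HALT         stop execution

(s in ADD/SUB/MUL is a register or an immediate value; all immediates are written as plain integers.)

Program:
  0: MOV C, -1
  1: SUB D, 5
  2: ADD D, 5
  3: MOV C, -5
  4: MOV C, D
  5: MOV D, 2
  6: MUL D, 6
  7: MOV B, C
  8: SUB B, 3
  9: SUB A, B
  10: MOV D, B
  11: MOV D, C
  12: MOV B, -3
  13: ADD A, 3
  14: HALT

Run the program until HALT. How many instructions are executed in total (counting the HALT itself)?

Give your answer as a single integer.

Answer: 15

Derivation:
Step 1: PC=0 exec 'MOV C, -1'. After: A=0 B=0 C=-1 D=0 ZF=0 PC=1
Step 2: PC=1 exec 'SUB D, 5'. After: A=0 B=0 C=-1 D=-5 ZF=0 PC=2
Step 3: PC=2 exec 'ADD D, 5'. After: A=0 B=0 C=-1 D=0 ZF=1 PC=3
Step 4: PC=3 exec 'MOV C, -5'. After: A=0 B=0 C=-5 D=0 ZF=1 PC=4
Step 5: PC=4 exec 'MOV C, D'. After: A=0 B=0 C=0 D=0 ZF=1 PC=5
Step 6: PC=5 exec 'MOV D, 2'. After: A=0 B=0 C=0 D=2 ZF=1 PC=6
Step 7: PC=6 exec 'MUL D, 6'. After: A=0 B=0 C=0 D=12 ZF=0 PC=7
Step 8: PC=7 exec 'MOV B, C'. After: A=0 B=0 C=0 D=12 ZF=0 PC=8
Step 9: PC=8 exec 'SUB B, 3'. After: A=0 B=-3 C=0 D=12 ZF=0 PC=9
Step 10: PC=9 exec 'SUB A, B'. After: A=3 B=-3 C=0 D=12 ZF=0 PC=10
Step 11: PC=10 exec 'MOV D, B'. After: A=3 B=-3 C=0 D=-3 ZF=0 PC=11
Step 12: PC=11 exec 'MOV D, C'. After: A=3 B=-3 C=0 D=0 ZF=0 PC=12
Step 13: PC=12 exec 'MOV B, -3'. After: A=3 B=-3 C=0 D=0 ZF=0 PC=13
Step 14: PC=13 exec 'ADD A, 3'. After: A=6 B=-3 C=0 D=0 ZF=0 PC=14
Step 15: PC=14 exec 'HALT'. After: A=6 B=-3 C=0 D=0 ZF=0 PC=14 HALTED
Total instructions executed: 15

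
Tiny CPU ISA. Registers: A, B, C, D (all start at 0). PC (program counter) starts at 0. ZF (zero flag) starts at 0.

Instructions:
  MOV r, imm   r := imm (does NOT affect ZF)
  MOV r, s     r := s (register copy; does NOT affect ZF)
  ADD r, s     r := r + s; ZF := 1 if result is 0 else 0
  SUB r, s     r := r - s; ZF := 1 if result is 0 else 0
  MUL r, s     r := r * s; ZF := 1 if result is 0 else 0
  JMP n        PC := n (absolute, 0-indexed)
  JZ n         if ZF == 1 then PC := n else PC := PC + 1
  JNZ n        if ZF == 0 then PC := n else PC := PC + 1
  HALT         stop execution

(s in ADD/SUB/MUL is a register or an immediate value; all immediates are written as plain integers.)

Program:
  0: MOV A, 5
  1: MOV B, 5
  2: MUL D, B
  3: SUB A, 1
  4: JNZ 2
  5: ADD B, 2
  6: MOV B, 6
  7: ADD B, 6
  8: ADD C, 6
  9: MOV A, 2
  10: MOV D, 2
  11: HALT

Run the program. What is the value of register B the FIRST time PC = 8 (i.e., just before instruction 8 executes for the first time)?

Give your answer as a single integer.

Step 1: PC=0 exec 'MOV A, 5'. After: A=5 B=0 C=0 D=0 ZF=0 PC=1
Step 2: PC=1 exec 'MOV B, 5'. After: A=5 B=5 C=0 D=0 ZF=0 PC=2
Step 3: PC=2 exec 'MUL D, B'. After: A=5 B=5 C=0 D=0 ZF=1 PC=3
Step 4: PC=3 exec 'SUB A, 1'. After: A=4 B=5 C=0 D=0 ZF=0 PC=4
Step 5: PC=4 exec 'JNZ 2'. After: A=4 B=5 C=0 D=0 ZF=0 PC=2
Step 6: PC=2 exec 'MUL D, B'. After: A=4 B=5 C=0 D=0 ZF=1 PC=3
Step 7: PC=3 exec 'SUB A, 1'. After: A=3 B=5 C=0 D=0 ZF=0 PC=4
Step 8: PC=4 exec 'JNZ 2'. After: A=3 B=5 C=0 D=0 ZF=0 PC=2
Step 9: PC=2 exec 'MUL D, B'. After: A=3 B=5 C=0 D=0 ZF=1 PC=3
Step 10: PC=3 exec 'SUB A, 1'. After: A=2 B=5 C=0 D=0 ZF=0 PC=4
Step 11: PC=4 exec 'JNZ 2'. After: A=2 B=5 C=0 D=0 ZF=0 PC=2
Step 12: PC=2 exec 'MUL D, B'. After: A=2 B=5 C=0 D=0 ZF=1 PC=3
Step 13: PC=3 exec 'SUB A, 1'. After: A=1 B=5 C=0 D=0 ZF=0 PC=4
Step 14: PC=4 exec 'JNZ 2'. After: A=1 B=5 C=0 D=0 ZF=0 PC=2
Step 15: PC=2 exec 'MUL D, B'. After: A=1 B=5 C=0 D=0 ZF=1 PC=3
Step 16: PC=3 exec 'SUB A, 1'. After: A=0 B=5 C=0 D=0 ZF=1 PC=4
Step 17: PC=4 exec 'JNZ 2'. After: A=0 B=5 C=0 D=0 ZF=1 PC=5
Step 18: PC=5 exec 'ADD B, 2'. After: A=0 B=7 C=0 D=0 ZF=0 PC=6
Step 19: PC=6 exec 'MOV B, 6'. After: A=0 B=6 C=0 D=0 ZF=0 PC=7
Step 20: PC=7 exec 'ADD B, 6'. After: A=0 B=12 C=0 D=0 ZF=0 PC=8
First time PC=8: B=12

12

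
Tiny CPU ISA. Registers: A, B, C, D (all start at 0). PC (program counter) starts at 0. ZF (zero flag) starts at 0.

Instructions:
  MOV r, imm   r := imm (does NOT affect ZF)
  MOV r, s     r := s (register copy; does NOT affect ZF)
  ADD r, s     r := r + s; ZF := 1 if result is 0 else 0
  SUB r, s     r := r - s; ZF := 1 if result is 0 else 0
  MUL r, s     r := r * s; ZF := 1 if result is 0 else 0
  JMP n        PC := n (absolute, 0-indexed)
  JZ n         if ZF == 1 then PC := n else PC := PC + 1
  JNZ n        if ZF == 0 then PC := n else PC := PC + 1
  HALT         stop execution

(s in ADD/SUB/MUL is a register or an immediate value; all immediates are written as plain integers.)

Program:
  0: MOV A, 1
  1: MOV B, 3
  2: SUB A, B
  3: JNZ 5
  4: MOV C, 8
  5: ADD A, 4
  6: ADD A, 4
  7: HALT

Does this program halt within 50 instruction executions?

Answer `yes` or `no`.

Answer: yes

Derivation:
Step 1: PC=0 exec 'MOV A, 1'. After: A=1 B=0 C=0 D=0 ZF=0 PC=1
Step 2: PC=1 exec 'MOV B, 3'. After: A=1 B=3 C=0 D=0 ZF=0 PC=2
Step 3: PC=2 exec 'SUB A, B'. After: A=-2 B=3 C=0 D=0 ZF=0 PC=3
Step 4: PC=3 exec 'JNZ 5'. After: A=-2 B=3 C=0 D=0 ZF=0 PC=5
Step 5: PC=5 exec 'ADD A, 4'. After: A=2 B=3 C=0 D=0 ZF=0 PC=6
Step 6: PC=6 exec 'ADD A, 4'. After: A=6 B=3 C=0 D=0 ZF=0 PC=7
Step 7: PC=7 exec 'HALT'. After: A=6 B=3 C=0 D=0 ZF=0 PC=7 HALTED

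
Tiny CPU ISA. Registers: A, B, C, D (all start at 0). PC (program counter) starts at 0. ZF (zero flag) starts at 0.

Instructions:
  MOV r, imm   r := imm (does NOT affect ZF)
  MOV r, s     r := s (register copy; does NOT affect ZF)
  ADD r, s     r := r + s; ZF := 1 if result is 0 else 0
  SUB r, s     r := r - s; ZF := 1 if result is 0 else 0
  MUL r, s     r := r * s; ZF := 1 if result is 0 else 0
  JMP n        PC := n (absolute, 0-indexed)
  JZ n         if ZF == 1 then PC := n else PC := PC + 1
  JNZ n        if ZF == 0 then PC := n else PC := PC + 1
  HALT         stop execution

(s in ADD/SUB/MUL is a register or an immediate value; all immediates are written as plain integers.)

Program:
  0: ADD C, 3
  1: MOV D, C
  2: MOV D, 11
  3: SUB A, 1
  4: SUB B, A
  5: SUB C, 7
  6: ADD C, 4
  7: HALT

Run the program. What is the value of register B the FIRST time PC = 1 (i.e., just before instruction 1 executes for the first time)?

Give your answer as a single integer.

Step 1: PC=0 exec 'ADD C, 3'. After: A=0 B=0 C=3 D=0 ZF=0 PC=1
First time PC=1: B=0

0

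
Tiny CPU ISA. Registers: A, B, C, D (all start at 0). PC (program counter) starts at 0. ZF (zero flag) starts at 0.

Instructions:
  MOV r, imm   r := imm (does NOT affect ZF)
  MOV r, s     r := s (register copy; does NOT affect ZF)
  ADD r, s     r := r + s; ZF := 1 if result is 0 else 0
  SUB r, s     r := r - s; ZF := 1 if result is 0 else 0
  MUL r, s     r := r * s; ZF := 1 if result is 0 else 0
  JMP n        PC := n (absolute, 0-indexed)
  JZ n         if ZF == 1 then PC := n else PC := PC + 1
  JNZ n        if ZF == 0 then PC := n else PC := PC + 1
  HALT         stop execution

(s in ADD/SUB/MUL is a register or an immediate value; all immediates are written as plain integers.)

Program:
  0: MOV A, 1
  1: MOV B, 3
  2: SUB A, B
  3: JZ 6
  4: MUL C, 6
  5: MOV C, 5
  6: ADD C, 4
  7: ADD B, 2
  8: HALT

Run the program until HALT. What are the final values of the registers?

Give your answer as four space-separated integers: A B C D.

Step 1: PC=0 exec 'MOV A, 1'. After: A=1 B=0 C=0 D=0 ZF=0 PC=1
Step 2: PC=1 exec 'MOV B, 3'. After: A=1 B=3 C=0 D=0 ZF=0 PC=2
Step 3: PC=2 exec 'SUB A, B'. After: A=-2 B=3 C=0 D=0 ZF=0 PC=3
Step 4: PC=3 exec 'JZ 6'. After: A=-2 B=3 C=0 D=0 ZF=0 PC=4
Step 5: PC=4 exec 'MUL C, 6'. After: A=-2 B=3 C=0 D=0 ZF=1 PC=5
Step 6: PC=5 exec 'MOV C, 5'. After: A=-2 B=3 C=5 D=0 ZF=1 PC=6
Step 7: PC=6 exec 'ADD C, 4'. After: A=-2 B=3 C=9 D=0 ZF=0 PC=7
Step 8: PC=7 exec 'ADD B, 2'. After: A=-2 B=5 C=9 D=0 ZF=0 PC=8
Step 9: PC=8 exec 'HALT'. After: A=-2 B=5 C=9 D=0 ZF=0 PC=8 HALTED

Answer: -2 5 9 0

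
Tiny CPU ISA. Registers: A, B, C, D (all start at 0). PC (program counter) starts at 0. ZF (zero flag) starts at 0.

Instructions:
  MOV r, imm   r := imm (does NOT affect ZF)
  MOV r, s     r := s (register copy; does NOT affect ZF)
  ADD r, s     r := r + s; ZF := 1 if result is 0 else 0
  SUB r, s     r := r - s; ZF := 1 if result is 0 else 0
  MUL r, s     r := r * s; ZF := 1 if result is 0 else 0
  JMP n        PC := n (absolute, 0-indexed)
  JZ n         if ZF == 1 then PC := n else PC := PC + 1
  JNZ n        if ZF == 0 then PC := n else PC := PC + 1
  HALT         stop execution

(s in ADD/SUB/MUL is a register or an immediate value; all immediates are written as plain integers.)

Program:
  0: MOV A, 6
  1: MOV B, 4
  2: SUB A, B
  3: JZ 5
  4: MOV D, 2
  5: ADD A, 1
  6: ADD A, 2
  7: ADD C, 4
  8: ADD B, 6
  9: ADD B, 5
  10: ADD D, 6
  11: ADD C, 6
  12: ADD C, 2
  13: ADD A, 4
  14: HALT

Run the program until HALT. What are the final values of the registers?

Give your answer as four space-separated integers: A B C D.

Answer: 9 15 12 8

Derivation:
Step 1: PC=0 exec 'MOV A, 6'. After: A=6 B=0 C=0 D=0 ZF=0 PC=1
Step 2: PC=1 exec 'MOV B, 4'. After: A=6 B=4 C=0 D=0 ZF=0 PC=2
Step 3: PC=2 exec 'SUB A, B'. After: A=2 B=4 C=0 D=0 ZF=0 PC=3
Step 4: PC=3 exec 'JZ 5'. After: A=2 B=4 C=0 D=0 ZF=0 PC=4
Step 5: PC=4 exec 'MOV D, 2'. After: A=2 B=4 C=0 D=2 ZF=0 PC=5
Step 6: PC=5 exec 'ADD A, 1'. After: A=3 B=4 C=0 D=2 ZF=0 PC=6
Step 7: PC=6 exec 'ADD A, 2'. After: A=5 B=4 C=0 D=2 ZF=0 PC=7
Step 8: PC=7 exec 'ADD C, 4'. After: A=5 B=4 C=4 D=2 ZF=0 PC=8
Step 9: PC=8 exec 'ADD B, 6'. After: A=5 B=10 C=4 D=2 ZF=0 PC=9
Step 10: PC=9 exec 'ADD B, 5'. After: A=5 B=15 C=4 D=2 ZF=0 PC=10
Step 11: PC=10 exec 'ADD D, 6'. After: A=5 B=15 C=4 D=8 ZF=0 PC=11
Step 12: PC=11 exec 'ADD C, 6'. After: A=5 B=15 C=10 D=8 ZF=0 PC=12
Step 13: PC=12 exec 'ADD C, 2'. After: A=5 B=15 C=12 D=8 ZF=0 PC=13
Step 14: PC=13 exec 'ADD A, 4'. After: A=9 B=15 C=12 D=8 ZF=0 PC=14
Step 15: PC=14 exec 'HALT'. After: A=9 B=15 C=12 D=8 ZF=0 PC=14 HALTED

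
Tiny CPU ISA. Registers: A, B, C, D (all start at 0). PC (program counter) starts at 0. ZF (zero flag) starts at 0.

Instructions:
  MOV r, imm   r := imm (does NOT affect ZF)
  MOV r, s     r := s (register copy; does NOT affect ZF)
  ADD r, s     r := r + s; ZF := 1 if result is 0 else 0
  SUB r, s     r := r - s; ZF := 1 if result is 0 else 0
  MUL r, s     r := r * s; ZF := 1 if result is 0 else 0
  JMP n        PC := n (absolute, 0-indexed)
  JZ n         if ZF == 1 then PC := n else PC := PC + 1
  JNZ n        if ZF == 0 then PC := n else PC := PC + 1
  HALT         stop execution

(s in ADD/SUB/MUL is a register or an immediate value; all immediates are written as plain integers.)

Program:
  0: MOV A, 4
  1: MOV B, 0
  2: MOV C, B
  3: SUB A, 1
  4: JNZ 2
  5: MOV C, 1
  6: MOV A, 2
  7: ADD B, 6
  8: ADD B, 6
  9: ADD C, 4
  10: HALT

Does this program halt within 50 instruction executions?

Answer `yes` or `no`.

Answer: yes

Derivation:
Step 1: PC=0 exec 'MOV A, 4'. After: A=4 B=0 C=0 D=0 ZF=0 PC=1
Step 2: PC=1 exec 'MOV B, 0'. After: A=4 B=0 C=0 D=0 ZF=0 PC=2
Step 3: PC=2 exec 'MOV C, B'. After: A=4 B=0 C=0 D=0 ZF=0 PC=3
Step 4: PC=3 exec 'SUB A, 1'. After: A=3 B=0 C=0 D=0 ZF=0 PC=4
Step 5: PC=4 exec 'JNZ 2'. After: A=3 B=0 C=0 D=0 ZF=0 PC=2
Step 6: PC=2 exec 'MOV C, B'. After: A=3 B=0 C=0 D=0 ZF=0 PC=3
Step 7: PC=3 exec 'SUB A, 1'. After: A=2 B=0 C=0 D=0 ZF=0 PC=4
Step 8: PC=4 exec 'JNZ 2'. After: A=2 B=0 C=0 D=0 ZF=0 PC=2
Step 9: PC=2 exec 'MOV C, B'. After: A=2 B=0 C=0 D=0 ZF=0 PC=3
Step 10: PC=3 exec 'SUB A, 1'. After: A=1 B=0 C=0 D=0 ZF=0 PC=4
Step 11: PC=4 exec 'JNZ 2'. After: A=1 B=0 C=0 D=0 ZF=0 PC=2
Step 12: PC=2 exec 'MOV C, B'. After: A=1 B=0 C=0 D=0 ZF=0 PC=3
Step 13: PC=3 exec 'SUB A, 1'. After: A=0 B=0 C=0 D=0 ZF=1 PC=4
Step 14: PC=4 exec 'JNZ 2'. After: A=0 B=0 C=0 D=0 ZF=1 PC=5
Step 15: PC=5 exec 'MOV C, 1'. After: A=0 B=0 C=1 D=0 ZF=1 PC=6
Step 16: PC=6 exec 'MOV A, 2'. After: A=2 B=0 C=1 D=0 ZF=1 PC=7
Step 17: PC=7 exec 'ADD B, 6'. After: A=2 B=6 C=1 D=0 ZF=0 PC=8
Step 18: PC=8 exec 'ADD B, 6'. After: A=2 B=12 C=1 D=0 ZF=0 PC=9
Step 19: PC=9 exec 'ADD C, 4'. After: A=2 B=12 C=5 D=0 ZF=0 PC=10
Step 20: PC=10 exec 'HALT'. After: A=2 B=12 C=5 D=0 ZF=0 PC=10 HALTED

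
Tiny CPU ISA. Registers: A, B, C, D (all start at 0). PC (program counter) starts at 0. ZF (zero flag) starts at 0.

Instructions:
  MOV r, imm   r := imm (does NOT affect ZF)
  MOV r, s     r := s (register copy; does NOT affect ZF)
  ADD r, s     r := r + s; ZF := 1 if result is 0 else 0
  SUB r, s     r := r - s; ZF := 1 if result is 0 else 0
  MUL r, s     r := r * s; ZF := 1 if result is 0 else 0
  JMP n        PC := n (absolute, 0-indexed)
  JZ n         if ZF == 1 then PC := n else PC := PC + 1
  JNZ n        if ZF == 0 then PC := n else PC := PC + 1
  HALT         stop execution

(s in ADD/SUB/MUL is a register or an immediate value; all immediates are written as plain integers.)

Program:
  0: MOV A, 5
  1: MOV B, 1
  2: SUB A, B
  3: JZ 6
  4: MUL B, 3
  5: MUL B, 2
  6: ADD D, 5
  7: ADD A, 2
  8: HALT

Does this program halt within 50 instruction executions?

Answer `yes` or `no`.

Answer: yes

Derivation:
Step 1: PC=0 exec 'MOV A, 5'. After: A=5 B=0 C=0 D=0 ZF=0 PC=1
Step 2: PC=1 exec 'MOV B, 1'. After: A=5 B=1 C=0 D=0 ZF=0 PC=2
Step 3: PC=2 exec 'SUB A, B'. After: A=4 B=1 C=0 D=0 ZF=0 PC=3
Step 4: PC=3 exec 'JZ 6'. After: A=4 B=1 C=0 D=0 ZF=0 PC=4
Step 5: PC=4 exec 'MUL B, 3'. After: A=4 B=3 C=0 D=0 ZF=0 PC=5
Step 6: PC=5 exec 'MUL B, 2'. After: A=4 B=6 C=0 D=0 ZF=0 PC=6
Step 7: PC=6 exec 'ADD D, 5'. After: A=4 B=6 C=0 D=5 ZF=0 PC=7
Step 8: PC=7 exec 'ADD A, 2'. After: A=6 B=6 C=0 D=5 ZF=0 PC=8
Step 9: PC=8 exec 'HALT'. After: A=6 B=6 C=0 D=5 ZF=0 PC=8 HALTED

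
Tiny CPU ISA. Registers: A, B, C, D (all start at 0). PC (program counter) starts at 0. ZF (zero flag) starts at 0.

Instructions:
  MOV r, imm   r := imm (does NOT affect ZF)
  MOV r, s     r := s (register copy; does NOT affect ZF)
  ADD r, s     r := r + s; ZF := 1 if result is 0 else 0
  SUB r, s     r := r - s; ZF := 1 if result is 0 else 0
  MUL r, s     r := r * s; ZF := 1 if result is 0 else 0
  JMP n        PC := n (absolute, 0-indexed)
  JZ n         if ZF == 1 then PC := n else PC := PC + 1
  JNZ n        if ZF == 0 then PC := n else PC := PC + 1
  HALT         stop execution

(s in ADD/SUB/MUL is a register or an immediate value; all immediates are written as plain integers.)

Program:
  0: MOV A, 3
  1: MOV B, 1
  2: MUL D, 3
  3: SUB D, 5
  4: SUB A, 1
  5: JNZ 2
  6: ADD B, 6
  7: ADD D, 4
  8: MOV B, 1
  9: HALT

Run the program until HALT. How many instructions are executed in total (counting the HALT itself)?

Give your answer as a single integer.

Step 1: PC=0 exec 'MOV A, 3'. After: A=3 B=0 C=0 D=0 ZF=0 PC=1
Step 2: PC=1 exec 'MOV B, 1'. After: A=3 B=1 C=0 D=0 ZF=0 PC=2
Step 3: PC=2 exec 'MUL D, 3'. After: A=3 B=1 C=0 D=0 ZF=1 PC=3
Step 4: PC=3 exec 'SUB D, 5'. After: A=3 B=1 C=0 D=-5 ZF=0 PC=4
Step 5: PC=4 exec 'SUB A, 1'. After: A=2 B=1 C=0 D=-5 ZF=0 PC=5
Step 6: PC=5 exec 'JNZ 2'. After: A=2 B=1 C=0 D=-5 ZF=0 PC=2
Step 7: PC=2 exec 'MUL D, 3'. After: A=2 B=1 C=0 D=-15 ZF=0 PC=3
Step 8: PC=3 exec 'SUB D, 5'. After: A=2 B=1 C=0 D=-20 ZF=0 PC=4
Step 9: PC=4 exec 'SUB A, 1'. After: A=1 B=1 C=0 D=-20 ZF=0 PC=5
Step 10: PC=5 exec 'JNZ 2'. After: A=1 B=1 C=0 D=-20 ZF=0 PC=2
Step 11: PC=2 exec 'MUL D, 3'. After: A=1 B=1 C=0 D=-60 ZF=0 PC=3
Step 12: PC=3 exec 'SUB D, 5'. After: A=1 B=1 C=0 D=-65 ZF=0 PC=4
Step 13: PC=4 exec 'SUB A, 1'. After: A=0 B=1 C=0 D=-65 ZF=1 PC=5
Step 14: PC=5 exec 'JNZ 2'. After: A=0 B=1 C=0 D=-65 ZF=1 PC=6
Step 15: PC=6 exec 'ADD B, 6'. After: A=0 B=7 C=0 D=-65 ZF=0 PC=7
Step 16: PC=7 exec 'ADD D, 4'. After: A=0 B=7 C=0 D=-61 ZF=0 PC=8
Step 17: PC=8 exec 'MOV B, 1'. After: A=0 B=1 C=0 D=-61 ZF=0 PC=9
Step 18: PC=9 exec 'HALT'. After: A=0 B=1 C=0 D=-61 ZF=0 PC=9 HALTED
Total instructions executed: 18

Answer: 18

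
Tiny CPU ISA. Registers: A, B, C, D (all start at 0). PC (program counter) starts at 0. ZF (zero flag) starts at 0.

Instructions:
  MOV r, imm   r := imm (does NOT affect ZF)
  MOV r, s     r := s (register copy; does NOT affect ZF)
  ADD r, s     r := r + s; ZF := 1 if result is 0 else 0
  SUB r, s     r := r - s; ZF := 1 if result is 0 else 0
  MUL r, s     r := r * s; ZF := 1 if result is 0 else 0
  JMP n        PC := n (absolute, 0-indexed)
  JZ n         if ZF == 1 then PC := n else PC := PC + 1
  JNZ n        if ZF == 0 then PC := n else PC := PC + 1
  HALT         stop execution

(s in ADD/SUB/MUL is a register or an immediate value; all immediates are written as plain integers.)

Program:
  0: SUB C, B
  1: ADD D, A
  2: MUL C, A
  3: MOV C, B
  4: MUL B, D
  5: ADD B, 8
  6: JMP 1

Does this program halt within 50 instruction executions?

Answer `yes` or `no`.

Answer: no

Derivation:
Step 1: PC=0 exec 'SUB C, B'. After: A=0 B=0 C=0 D=0 ZF=1 PC=1
Step 2: PC=1 exec 'ADD D, A'. After: A=0 B=0 C=0 D=0 ZF=1 PC=2
Step 3: PC=2 exec 'MUL C, A'. After: A=0 B=0 C=0 D=0 ZF=1 PC=3
Step 4: PC=3 exec 'MOV C, B'. After: A=0 B=0 C=0 D=0 ZF=1 PC=4
Step 5: PC=4 exec 'MUL B, D'. After: A=0 B=0 C=0 D=0 ZF=1 PC=5
Step 6: PC=5 exec 'ADD B, 8'. After: A=0 B=8 C=0 D=0 ZF=0 PC=6
Step 7: PC=6 exec 'JMP 1'. After: A=0 B=8 C=0 D=0 ZF=0 PC=1
Step 8: PC=1 exec 'ADD D, A'. After: A=0 B=8 C=0 D=0 ZF=1 PC=2
Step 9: PC=2 exec 'MUL C, A'. After: A=0 B=8 C=0 D=0 ZF=1 PC=3
Step 10: PC=3 exec 'MOV C, B'. After: A=0 B=8 C=8 D=0 ZF=1 PC=4
Step 11: PC=4 exec 'MUL B, D'. After: A=0 B=0 C=8 D=0 ZF=1 PC=5
Step 12: PC=5 exec 'ADD B, 8'. After: A=0 B=8 C=8 D=0 ZF=0 PC=6
Step 13: PC=6 exec 'JMP 1'. After: A=0 B=8 C=8 D=0 ZF=0 PC=1
Step 14: PC=1 exec 'ADD D, A'. After: A=0 B=8 C=8 D=0 ZF=1 PC=2
Step 15: PC=2 exec 'MUL C, A'. After: A=0 B=8 C=0 D=0 ZF=1 PC=3
State after step 15 equals state after step 9: the program is in a cycle of length 6 and will never halt.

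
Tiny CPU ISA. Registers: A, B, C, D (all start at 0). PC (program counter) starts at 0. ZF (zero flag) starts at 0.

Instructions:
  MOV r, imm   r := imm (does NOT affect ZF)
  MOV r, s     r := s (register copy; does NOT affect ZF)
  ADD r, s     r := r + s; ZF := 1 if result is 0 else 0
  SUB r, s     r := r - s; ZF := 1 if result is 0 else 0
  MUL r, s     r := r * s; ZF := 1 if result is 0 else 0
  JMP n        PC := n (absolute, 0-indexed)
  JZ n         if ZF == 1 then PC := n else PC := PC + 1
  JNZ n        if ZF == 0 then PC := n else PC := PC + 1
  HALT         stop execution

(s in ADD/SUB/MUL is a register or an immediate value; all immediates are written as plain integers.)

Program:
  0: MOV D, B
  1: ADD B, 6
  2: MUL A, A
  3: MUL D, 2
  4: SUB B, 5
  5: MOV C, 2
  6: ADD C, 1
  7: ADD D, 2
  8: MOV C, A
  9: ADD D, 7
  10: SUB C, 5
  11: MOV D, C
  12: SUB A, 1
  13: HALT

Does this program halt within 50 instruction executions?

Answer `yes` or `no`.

Answer: yes

Derivation:
Step 1: PC=0 exec 'MOV D, B'. After: A=0 B=0 C=0 D=0 ZF=0 PC=1
Step 2: PC=1 exec 'ADD B, 6'. After: A=0 B=6 C=0 D=0 ZF=0 PC=2
Step 3: PC=2 exec 'MUL A, A'. After: A=0 B=6 C=0 D=0 ZF=1 PC=3
Step 4: PC=3 exec 'MUL D, 2'. After: A=0 B=6 C=0 D=0 ZF=1 PC=4
Step 5: PC=4 exec 'SUB B, 5'. After: A=0 B=1 C=0 D=0 ZF=0 PC=5
Step 6: PC=5 exec 'MOV C, 2'. After: A=0 B=1 C=2 D=0 ZF=0 PC=6
Step 7: PC=6 exec 'ADD C, 1'. After: A=0 B=1 C=3 D=0 ZF=0 PC=7
Step 8: PC=7 exec 'ADD D, 2'. After: A=0 B=1 C=3 D=2 ZF=0 PC=8
Step 9: PC=8 exec 'MOV C, A'. After: A=0 B=1 C=0 D=2 ZF=0 PC=9
Step 10: PC=9 exec 'ADD D, 7'. After: A=0 B=1 C=0 D=9 ZF=0 PC=10
Step 11: PC=10 exec 'SUB C, 5'. After: A=0 B=1 C=-5 D=9 ZF=0 PC=11
Step 12: PC=11 exec 'MOV D, C'. After: A=0 B=1 C=-5 D=-5 ZF=0 PC=12
Step 13: PC=12 exec 'SUB A, 1'. After: A=-1 B=1 C=-5 D=-5 ZF=0 PC=13
Step 14: PC=13 exec 'HALT'. After: A=-1 B=1 C=-5 D=-5 ZF=0 PC=13 HALTED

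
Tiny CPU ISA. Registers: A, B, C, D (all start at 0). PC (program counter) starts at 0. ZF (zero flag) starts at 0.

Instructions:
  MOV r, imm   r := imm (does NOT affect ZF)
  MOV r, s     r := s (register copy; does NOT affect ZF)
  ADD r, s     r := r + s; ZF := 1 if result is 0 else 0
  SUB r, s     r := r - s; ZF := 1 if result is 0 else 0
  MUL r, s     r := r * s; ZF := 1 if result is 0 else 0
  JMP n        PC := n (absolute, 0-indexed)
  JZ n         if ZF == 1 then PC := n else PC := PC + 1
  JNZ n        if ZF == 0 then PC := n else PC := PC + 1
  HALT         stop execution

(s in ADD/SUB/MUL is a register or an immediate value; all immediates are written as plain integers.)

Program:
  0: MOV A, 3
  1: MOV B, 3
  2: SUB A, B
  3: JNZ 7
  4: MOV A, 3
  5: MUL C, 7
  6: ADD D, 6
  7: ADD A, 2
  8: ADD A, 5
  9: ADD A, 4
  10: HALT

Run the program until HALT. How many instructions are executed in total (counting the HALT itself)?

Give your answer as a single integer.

Step 1: PC=0 exec 'MOV A, 3'. After: A=3 B=0 C=0 D=0 ZF=0 PC=1
Step 2: PC=1 exec 'MOV B, 3'. After: A=3 B=3 C=0 D=0 ZF=0 PC=2
Step 3: PC=2 exec 'SUB A, B'. After: A=0 B=3 C=0 D=0 ZF=1 PC=3
Step 4: PC=3 exec 'JNZ 7'. After: A=0 B=3 C=0 D=0 ZF=1 PC=4
Step 5: PC=4 exec 'MOV A, 3'. After: A=3 B=3 C=0 D=0 ZF=1 PC=5
Step 6: PC=5 exec 'MUL C, 7'. After: A=3 B=3 C=0 D=0 ZF=1 PC=6
Step 7: PC=6 exec 'ADD D, 6'. After: A=3 B=3 C=0 D=6 ZF=0 PC=7
Step 8: PC=7 exec 'ADD A, 2'. After: A=5 B=3 C=0 D=6 ZF=0 PC=8
Step 9: PC=8 exec 'ADD A, 5'. After: A=10 B=3 C=0 D=6 ZF=0 PC=9
Step 10: PC=9 exec 'ADD A, 4'. After: A=14 B=3 C=0 D=6 ZF=0 PC=10
Step 11: PC=10 exec 'HALT'. After: A=14 B=3 C=0 D=6 ZF=0 PC=10 HALTED
Total instructions executed: 11

Answer: 11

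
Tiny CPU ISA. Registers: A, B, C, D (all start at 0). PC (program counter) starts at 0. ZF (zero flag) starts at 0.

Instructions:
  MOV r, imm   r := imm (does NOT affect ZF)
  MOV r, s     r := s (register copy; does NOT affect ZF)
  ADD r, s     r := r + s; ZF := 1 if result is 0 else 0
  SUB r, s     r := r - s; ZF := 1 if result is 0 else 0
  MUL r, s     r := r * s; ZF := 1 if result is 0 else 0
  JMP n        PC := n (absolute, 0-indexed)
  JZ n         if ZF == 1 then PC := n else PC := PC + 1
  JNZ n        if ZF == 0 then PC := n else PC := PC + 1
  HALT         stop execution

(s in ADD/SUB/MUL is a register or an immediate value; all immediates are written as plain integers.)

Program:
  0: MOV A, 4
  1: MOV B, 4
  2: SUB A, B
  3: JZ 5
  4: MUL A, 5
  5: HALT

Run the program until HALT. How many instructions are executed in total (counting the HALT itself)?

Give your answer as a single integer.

Step 1: PC=0 exec 'MOV A, 4'. After: A=4 B=0 C=0 D=0 ZF=0 PC=1
Step 2: PC=1 exec 'MOV B, 4'. After: A=4 B=4 C=0 D=0 ZF=0 PC=2
Step 3: PC=2 exec 'SUB A, B'. After: A=0 B=4 C=0 D=0 ZF=1 PC=3
Step 4: PC=3 exec 'JZ 5'. After: A=0 B=4 C=0 D=0 ZF=1 PC=5
Step 5: PC=5 exec 'HALT'. After: A=0 B=4 C=0 D=0 ZF=1 PC=5 HALTED
Total instructions executed: 5

Answer: 5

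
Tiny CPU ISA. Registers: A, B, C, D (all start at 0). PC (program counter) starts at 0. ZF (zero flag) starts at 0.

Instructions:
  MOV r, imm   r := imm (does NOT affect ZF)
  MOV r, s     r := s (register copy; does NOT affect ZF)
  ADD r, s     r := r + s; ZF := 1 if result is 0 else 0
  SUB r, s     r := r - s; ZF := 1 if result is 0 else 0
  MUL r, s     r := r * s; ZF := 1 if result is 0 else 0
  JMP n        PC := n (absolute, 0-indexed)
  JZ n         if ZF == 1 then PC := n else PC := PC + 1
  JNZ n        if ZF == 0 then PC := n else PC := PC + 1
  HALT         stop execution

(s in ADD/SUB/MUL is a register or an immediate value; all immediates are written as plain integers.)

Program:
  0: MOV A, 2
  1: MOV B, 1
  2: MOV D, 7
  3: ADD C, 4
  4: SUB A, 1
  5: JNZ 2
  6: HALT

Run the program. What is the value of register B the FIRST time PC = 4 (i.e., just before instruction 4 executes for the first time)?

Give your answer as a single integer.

Step 1: PC=0 exec 'MOV A, 2'. After: A=2 B=0 C=0 D=0 ZF=0 PC=1
Step 2: PC=1 exec 'MOV B, 1'. After: A=2 B=1 C=0 D=0 ZF=0 PC=2
Step 3: PC=2 exec 'MOV D, 7'. After: A=2 B=1 C=0 D=7 ZF=0 PC=3
Step 4: PC=3 exec 'ADD C, 4'. After: A=2 B=1 C=4 D=7 ZF=0 PC=4
First time PC=4: B=1

1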